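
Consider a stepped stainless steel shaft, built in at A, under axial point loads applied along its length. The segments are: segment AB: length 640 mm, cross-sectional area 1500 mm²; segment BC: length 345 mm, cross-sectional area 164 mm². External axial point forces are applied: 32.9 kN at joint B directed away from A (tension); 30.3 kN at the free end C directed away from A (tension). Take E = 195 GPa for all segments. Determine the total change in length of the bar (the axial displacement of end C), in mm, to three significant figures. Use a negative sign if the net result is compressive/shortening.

Internal axial forces (sectioning from the free end, tension +): N_BC = 30.3 kN, N_AB = 63.2 kN.
δ_AB = 63200·640/(1500·195000) = 0.1383 mm
δ_BC = 30300·345/(164·195000) = 0.3269 mm
δ = Σδ_i = 0.4652 mm.

0.465 mm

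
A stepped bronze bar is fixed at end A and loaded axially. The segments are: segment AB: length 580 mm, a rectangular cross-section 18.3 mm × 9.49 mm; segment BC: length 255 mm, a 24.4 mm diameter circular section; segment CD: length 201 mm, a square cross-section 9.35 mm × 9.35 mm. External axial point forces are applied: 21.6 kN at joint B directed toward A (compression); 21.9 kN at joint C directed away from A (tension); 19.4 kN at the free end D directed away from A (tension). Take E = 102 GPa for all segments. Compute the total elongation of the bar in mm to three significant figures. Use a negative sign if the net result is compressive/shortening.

Internal axial forces (sectioning from the free end, tension +): N_CD = 19.4 kN, N_BC = 41.3 kN, N_AB = 19.7 kN.
A_AB = 173.7 mm².
A_BC = 467.6 mm².
A_CD = 87.42 mm².
δ_AB = 19700·580/(173.7·102000) = 0.645 mm
δ_BC = 41300·255/(467.6·102000) = 0.2208 mm
δ_CD = 19400·201/(87.42·102000) = 0.4373 mm
δ = Σδ_i = 1.303 mm.

1.30 mm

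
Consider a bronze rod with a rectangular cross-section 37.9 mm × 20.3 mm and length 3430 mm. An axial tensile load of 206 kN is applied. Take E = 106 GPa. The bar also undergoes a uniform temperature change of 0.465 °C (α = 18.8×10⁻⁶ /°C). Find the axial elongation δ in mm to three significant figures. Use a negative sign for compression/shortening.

A = 769.4 mm².
δ_mech = NL/(AE) = 206000·3430/(769.4·106000) = 8.664 mm.
δ_thermal = αLΔT = 18.8e-6·3430·0.465 = 0.02999 mm.
δ = δ_mech + δ_thermal = 8.694 mm.

8.69 mm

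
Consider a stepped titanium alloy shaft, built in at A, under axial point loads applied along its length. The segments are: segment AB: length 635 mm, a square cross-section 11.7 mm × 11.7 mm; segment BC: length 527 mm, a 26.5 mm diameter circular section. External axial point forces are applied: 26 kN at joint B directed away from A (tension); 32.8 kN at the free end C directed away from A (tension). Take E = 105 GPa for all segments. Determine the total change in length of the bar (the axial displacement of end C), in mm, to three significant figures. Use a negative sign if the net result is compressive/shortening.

Internal axial forces (sectioning from the free end, tension +): N_BC = 32.8 kN, N_AB = 58.8 kN.
A_AB = 136.9 mm².
A_BC = 551.5 mm².
δ_AB = 58800·635/(136.9·105000) = 2.598 mm
δ_BC = 32800·527/(551.5·105000) = 0.2985 mm
δ = Σδ_i = 2.896 mm.

2.90 mm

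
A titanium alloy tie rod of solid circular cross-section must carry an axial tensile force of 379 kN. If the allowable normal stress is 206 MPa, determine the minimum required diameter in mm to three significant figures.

Required area A ≥ P/σ_allow = 379000/206 = 1840 mm².
For a solid circular section, d ≥ √(4A/π) = 48.4 mm.

48.4 mm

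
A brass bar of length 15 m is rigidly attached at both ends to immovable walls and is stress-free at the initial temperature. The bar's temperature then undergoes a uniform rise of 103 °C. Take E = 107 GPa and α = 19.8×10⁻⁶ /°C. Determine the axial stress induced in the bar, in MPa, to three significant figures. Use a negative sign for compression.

Free thermal expansion αLΔT = 19.8e-6 · 15000 · 103 = 30.59 mm.
The walls impose strain ε = −(30.59)/15000 = -2.0394e-03; σ = Eε = 107000 · -2.0394e-03 = -218.2 MPa.

-218 MPa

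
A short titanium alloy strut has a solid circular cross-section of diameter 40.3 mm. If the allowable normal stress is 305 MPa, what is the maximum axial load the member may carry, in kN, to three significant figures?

389 kN

A = 1276 mm².
P_max = σ_allow · A = 305 · 1276 = 389000 N = 389 kN.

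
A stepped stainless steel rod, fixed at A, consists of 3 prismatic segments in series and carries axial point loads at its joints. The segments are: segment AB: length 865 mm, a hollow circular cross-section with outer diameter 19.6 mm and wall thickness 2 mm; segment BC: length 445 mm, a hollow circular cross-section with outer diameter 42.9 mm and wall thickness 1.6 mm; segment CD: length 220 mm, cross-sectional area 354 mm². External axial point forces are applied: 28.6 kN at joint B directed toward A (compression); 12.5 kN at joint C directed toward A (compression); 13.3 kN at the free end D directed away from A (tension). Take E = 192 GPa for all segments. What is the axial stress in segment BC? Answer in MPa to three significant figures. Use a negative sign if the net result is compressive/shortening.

Internal axial forces (sectioning from the free end, tension +): N_CD = 13.3 kN, N_BC = 0.8 kN, N_AB = -27.8 kN.
A_BC = 207.6 mm².
σ_BC = N_BC/A_BC = 800/207.6 = 3.854 MPa.

3.85 MPa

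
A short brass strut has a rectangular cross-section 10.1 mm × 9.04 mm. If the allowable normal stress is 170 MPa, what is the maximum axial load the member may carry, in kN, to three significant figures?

A = 91.3 mm².
P_max = σ_allow · A = 170 · 91.3 = 15520 N = 15.52 kN.

15.5 kN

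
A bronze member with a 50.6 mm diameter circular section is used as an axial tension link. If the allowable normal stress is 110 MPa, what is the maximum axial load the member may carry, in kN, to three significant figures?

221 kN

A = 2011 mm².
P_max = σ_allow · A = 110 · 2011 = 221200 N = 221.2 kN.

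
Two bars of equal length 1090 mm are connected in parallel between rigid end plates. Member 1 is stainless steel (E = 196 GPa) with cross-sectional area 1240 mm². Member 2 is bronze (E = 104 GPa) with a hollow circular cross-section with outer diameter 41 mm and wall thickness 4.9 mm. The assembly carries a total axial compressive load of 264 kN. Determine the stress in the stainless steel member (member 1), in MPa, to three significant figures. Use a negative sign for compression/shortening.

A_2 = 555.7 mm².
Equal strain + equilibrium ⇒ each member carries load in proportion to AE: A₁E₁ = 243000000 N, A₂E₂ = 57790000 N, ΣAE = 300800000 N.
σ₁ = P·E₁/ΣAE = -264000·196000/300800000 = -172 MPa.

-172 MPa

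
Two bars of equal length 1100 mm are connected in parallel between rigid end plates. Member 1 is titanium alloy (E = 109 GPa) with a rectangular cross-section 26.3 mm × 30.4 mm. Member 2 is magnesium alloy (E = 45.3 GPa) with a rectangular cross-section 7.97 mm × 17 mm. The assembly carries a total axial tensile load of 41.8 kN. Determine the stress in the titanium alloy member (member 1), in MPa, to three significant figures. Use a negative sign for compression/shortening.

48.8 MPa

A_1 = 799.5 mm².
A_2 = 135.5 mm².
Equal strain + equilibrium ⇒ each member carries load in proportion to AE: A₁E₁ = 87150000 N, A₂E₂ = 6138000 N, ΣAE = 93290000 N.
σ₁ = P·E₁/ΣAE = 41800·109000/93290000 = 48.84 MPa.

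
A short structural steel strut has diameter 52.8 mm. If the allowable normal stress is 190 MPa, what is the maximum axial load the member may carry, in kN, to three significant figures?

A = 2190 mm².
P_max = σ_allow · A = 190 · 2190 = 416000 N = 416 kN.

416 kN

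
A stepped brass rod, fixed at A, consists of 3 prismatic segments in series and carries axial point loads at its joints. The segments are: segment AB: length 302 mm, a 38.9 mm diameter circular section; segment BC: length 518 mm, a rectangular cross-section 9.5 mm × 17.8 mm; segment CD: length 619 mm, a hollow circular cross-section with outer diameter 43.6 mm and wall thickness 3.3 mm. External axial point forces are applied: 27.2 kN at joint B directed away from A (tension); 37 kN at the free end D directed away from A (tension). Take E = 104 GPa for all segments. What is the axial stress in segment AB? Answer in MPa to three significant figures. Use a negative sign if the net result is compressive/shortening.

Internal axial forces (sectioning from the free end, tension +): N_CD = 37 kN, N_BC = 37 kN, N_AB = 64.2 kN.
A_AB = 1188 mm².
σ_AB = N_AB/A_AB = 64200/1188 = 54.02 MPa.

54.0 MPa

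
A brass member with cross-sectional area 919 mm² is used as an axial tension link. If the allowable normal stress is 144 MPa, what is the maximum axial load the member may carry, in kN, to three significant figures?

P_max = σ_allow · A = 144 · 919 = 132300 N = 132.3 kN.

132 kN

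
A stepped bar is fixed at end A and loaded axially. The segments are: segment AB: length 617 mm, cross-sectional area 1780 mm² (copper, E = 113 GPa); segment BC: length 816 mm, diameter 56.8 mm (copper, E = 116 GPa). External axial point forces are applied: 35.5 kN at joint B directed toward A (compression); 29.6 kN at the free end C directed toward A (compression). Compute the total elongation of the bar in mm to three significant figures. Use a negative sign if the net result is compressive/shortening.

Internal axial forces (sectioning from the free end, tension +): N_BC = -29.6 kN, N_AB = -65.1 kN.
A_BC = 2534 mm².
δ_AB = -65100·617/(1780·113000) = -0.1997 mm
δ_BC = -29600·816/(2534·116000) = -0.08217 mm
δ = Σδ_i = -0.2819 mm.

-0.282 mm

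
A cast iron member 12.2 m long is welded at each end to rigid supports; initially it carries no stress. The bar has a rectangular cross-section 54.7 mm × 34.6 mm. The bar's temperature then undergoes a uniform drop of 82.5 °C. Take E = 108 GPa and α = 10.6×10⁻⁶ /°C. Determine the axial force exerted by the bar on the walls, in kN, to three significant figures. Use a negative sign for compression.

179 kN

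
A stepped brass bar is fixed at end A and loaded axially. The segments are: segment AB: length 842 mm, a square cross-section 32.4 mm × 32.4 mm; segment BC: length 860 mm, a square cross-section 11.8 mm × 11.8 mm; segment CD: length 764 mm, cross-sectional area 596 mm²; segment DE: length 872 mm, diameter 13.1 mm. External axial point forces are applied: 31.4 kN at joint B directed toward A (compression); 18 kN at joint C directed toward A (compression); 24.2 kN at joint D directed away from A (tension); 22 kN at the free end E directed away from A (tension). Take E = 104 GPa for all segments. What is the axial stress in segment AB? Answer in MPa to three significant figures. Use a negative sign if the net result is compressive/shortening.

Internal axial forces (sectioning from the free end, tension +): N_DE = 22 kN, N_CD = 46.2 kN, N_BC = 28.2 kN, N_AB = -3.2 kN.
A_AB = 1050 mm².
σ_AB = N_AB/A_AB = -3200/1050 = -3.048 MPa.

-3.05 MPa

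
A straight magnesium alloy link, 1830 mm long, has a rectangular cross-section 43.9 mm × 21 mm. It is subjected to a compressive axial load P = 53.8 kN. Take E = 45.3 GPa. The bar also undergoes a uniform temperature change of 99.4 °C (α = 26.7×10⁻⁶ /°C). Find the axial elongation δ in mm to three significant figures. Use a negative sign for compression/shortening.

2.50 mm

A = 921.9 mm².
δ_mech = NL/(AE) = -53800·1830/(921.9·45300) = -2.357 mm.
δ_thermal = αLΔT = 26.7e-6·1830·99.4 = 4.857 mm.
δ = δ_mech + δ_thermal = 2.499 mm.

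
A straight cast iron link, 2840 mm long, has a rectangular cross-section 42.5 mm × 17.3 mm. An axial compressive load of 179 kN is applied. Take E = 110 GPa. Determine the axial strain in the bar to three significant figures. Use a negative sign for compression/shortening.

-0.00221

A = 735.2 mm².
σ = N/A = -243.5 MPa; ε = σ/E = -243.5/110000 = -2.213e-03.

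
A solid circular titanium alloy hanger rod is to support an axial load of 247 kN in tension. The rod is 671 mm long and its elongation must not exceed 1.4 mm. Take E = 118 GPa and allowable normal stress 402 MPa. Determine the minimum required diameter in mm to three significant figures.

35.7 mm

Required area A ≥ P/σ_allow = 247000/402 = 614.4 mm².
For a solid circular section, d ≥ √(4A/π) = 27.97 mm.
Elongation limit: A ≥ PL/(Eδ_allow) = 247000·671/(118000·1.4) = 1003 mm² ⇒ d ≥ 35.74 mm.
The elongation limit governs.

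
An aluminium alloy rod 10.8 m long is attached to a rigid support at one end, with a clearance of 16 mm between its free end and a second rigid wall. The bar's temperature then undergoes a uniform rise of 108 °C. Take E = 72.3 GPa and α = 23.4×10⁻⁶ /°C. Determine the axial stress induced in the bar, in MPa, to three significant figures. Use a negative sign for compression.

-75.6 MPa

Free thermal expansion αLΔT = 23.4e-6 · 10800 · 108 = 27.29 mm.
The walls engage after the gap closes; constrained expansion = 27.29 − 16 = 11.29 mm.
The walls impose strain ε = −(11.29)/10800 = -1.0457e-03; σ = Eε = 72300 · -1.0457e-03 = -75.61 MPa.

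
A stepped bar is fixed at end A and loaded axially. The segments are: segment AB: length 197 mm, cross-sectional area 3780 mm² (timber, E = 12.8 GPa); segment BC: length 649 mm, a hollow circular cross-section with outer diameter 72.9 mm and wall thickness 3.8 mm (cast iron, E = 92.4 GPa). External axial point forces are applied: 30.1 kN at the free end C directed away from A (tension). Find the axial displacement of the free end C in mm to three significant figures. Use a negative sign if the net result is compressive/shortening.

Internal axial forces (sectioning from the free end, tension +): N_BC = 30.1 kN, N_AB = 30.1 kN.
A_BC = 824.9 mm².
δ_AB = 30100·197/(3780·12800) = 0.1226 mm
δ_BC = 30100·649/(824.9·92400) = 0.2563 mm
δ = Σδ_i = 0.3788 mm.

0.379 mm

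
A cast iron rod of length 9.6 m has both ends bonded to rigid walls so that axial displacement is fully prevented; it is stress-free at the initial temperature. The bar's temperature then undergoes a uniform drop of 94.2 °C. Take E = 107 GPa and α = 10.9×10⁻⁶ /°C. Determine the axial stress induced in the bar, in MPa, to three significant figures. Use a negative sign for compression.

Free thermal expansion αLΔT = 10.9e-6 · 9600 · -94.2 = -9.857 mm.
The walls impose strain ε = −(-9.857)/9600 = 1.0268e-03; σ = Eε = 107000 · 1.0268e-03 = 109.9 MPa.

110 MPa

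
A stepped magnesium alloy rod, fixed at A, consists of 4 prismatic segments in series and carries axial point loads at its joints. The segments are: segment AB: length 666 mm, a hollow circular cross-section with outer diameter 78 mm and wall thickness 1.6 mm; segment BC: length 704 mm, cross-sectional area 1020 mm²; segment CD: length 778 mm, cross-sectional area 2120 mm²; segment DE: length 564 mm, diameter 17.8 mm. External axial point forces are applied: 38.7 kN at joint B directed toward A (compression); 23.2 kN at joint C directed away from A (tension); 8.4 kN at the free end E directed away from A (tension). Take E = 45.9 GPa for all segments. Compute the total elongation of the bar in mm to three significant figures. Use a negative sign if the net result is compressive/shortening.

0.689 mm

Internal axial forces (sectioning from the free end, tension +): N_DE = 8.4 kN, N_CD = 8.4 kN, N_BC = 31.6 kN, N_AB = -7.1 kN.
A_AB = 384 mm².
A_DE = 248.8 mm².
δ_AB = -7100·666/(384·45900) = -0.2683 mm
δ_BC = 31600·704/(1020·45900) = 0.4752 mm
δ_CD = 8400·778/(2120·45900) = 0.06716 mm
δ_DE = 8400·564/(248.8·45900) = 0.4148 mm
δ = Σδ_i = 0.6888 mm.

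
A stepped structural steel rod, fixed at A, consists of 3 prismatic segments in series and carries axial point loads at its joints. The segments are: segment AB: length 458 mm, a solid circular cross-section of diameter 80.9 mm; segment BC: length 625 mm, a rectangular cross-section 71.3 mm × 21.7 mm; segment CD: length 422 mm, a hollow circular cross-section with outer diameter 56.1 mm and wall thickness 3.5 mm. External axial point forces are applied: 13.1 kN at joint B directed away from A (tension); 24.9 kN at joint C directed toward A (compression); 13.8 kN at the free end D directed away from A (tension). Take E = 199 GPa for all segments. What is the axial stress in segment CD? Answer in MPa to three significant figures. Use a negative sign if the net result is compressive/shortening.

23.9 MPa

Internal axial forces (sectioning from the free end, tension +): N_CD = 13.8 kN, N_BC = -11.1 kN, N_AB = 2 kN.
A_CD = 578.4 mm².
σ_CD = N_CD/A_CD = 13800/578.4 = 23.86 MPa.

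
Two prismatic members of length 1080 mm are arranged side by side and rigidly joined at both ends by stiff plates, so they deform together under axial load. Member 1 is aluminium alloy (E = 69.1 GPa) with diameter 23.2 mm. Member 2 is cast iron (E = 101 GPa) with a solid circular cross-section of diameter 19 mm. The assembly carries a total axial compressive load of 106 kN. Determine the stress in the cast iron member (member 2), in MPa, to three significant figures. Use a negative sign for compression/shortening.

A_1 = 422.7 mm².
A_2 = 283.5 mm².
Equal strain + equilibrium ⇒ each member carries load in proportion to AE: A₁E₁ = 29210000 N, A₂E₂ = 28640000 N, ΣAE = 57850000 N.
σ₂ = P·E₂/ΣAE = -106000·101000/57850000 = -185.1 MPa.

-185 MPa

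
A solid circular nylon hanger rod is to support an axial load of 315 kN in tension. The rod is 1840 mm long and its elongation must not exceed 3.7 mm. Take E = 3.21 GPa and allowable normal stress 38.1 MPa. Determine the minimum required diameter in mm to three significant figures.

249 mm

Required area A ≥ P/σ_allow = 315000/38.1 = 8268 mm².
For a solid circular section, d ≥ √(4A/π) = 102.6 mm.
Elongation limit: A ≥ PL/(Eδ_allow) = 315000·1840/(3210·3.7) = 48800 mm² ⇒ d ≥ 249.3 mm.
The elongation limit governs.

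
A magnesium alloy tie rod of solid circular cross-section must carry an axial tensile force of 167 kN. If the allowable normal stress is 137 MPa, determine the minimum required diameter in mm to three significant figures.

39.4 mm

Required area A ≥ P/σ_allow = 167000/137 = 1219 mm².
For a solid circular section, d ≥ √(4A/π) = 39.4 mm.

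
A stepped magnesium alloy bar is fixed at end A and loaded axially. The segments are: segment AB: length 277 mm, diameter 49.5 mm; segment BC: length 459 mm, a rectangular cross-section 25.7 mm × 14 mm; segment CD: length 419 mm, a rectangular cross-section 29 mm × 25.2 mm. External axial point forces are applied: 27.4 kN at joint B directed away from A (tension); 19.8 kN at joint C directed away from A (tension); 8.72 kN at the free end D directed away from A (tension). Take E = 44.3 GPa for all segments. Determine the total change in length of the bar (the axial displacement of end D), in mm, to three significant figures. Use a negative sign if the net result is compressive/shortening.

Internal axial forces (sectioning from the free end, tension +): N_CD = 8.72 kN, N_BC = 28.52 kN, N_AB = 55.92 kN.
A_AB = 1924 mm².
A_BC = 359.8 mm².
A_CD = 730.8 mm².
δ_AB = 55920·277/(1924·44300) = 0.1817 mm
δ_BC = 28520·459/(359.8·44300) = 0.8213 mm
δ_CD = 8720·419/(730.8·44300) = 0.1129 mm
δ = Σδ_i = 1.116 mm.

1.12 mm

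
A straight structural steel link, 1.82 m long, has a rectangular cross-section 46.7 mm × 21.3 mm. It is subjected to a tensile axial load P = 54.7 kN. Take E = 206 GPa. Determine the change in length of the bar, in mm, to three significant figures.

0.486 mm

A = 994.7 mm².
δ_mech = NL/(AE) = 54700·1820/(994.7·206000) = 0.4858 mm.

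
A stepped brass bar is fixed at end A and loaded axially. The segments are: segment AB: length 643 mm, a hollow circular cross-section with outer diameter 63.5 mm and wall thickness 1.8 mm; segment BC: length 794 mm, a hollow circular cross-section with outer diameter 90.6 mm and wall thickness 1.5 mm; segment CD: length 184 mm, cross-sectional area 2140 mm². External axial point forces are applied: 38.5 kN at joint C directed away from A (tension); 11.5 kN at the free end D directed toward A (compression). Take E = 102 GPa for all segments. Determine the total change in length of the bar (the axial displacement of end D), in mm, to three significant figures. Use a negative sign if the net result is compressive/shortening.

0.979 mm

Internal axial forces (sectioning from the free end, tension +): N_CD = -11.5 kN, N_BC = 27 kN, N_AB = 27 kN.
A_AB = 348.9 mm².
A_BC = 419.9 mm².
δ_AB = 27000·643/(348.9·102000) = 0.4878 mm
δ_BC = 27000·794/(419.9·102000) = 0.5006 mm
δ_CD = -11500·184/(2140·102000) = -0.009694 mm
δ = Σδ_i = 0.9787 mm.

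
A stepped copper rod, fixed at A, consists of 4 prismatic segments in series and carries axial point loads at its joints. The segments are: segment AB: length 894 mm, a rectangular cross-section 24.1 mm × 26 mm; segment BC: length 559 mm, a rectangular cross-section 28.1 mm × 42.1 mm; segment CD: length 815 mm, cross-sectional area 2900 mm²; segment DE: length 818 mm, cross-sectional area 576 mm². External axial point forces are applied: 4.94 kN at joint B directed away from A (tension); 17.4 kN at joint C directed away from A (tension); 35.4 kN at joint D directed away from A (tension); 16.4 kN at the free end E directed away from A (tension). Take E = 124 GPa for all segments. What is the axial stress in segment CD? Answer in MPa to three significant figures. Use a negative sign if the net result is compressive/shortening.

Internal axial forces (sectioning from the free end, tension +): N_DE = 16.4 kN, N_CD = 51.8 kN, N_BC = 69.2 kN, N_AB = 74.14 kN.
σ_CD = N_CD/A_CD = 51800/2900 = 17.86 MPa.

17.9 MPa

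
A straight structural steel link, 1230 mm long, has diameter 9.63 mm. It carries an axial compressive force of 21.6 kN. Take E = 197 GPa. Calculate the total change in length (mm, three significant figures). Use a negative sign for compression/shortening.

-1.85 mm

A = 72.84 mm².
δ_mech = NL/(AE) = -21600·1230/(72.84·197000) = -1.852 mm.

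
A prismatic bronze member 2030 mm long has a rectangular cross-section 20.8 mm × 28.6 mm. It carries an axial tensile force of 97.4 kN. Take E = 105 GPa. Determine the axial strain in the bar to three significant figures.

0.00156

A = 594.9 mm².
σ = N/A = 163.7 MPa; ε = σ/E = 163.7/105000 = 1.559e-03.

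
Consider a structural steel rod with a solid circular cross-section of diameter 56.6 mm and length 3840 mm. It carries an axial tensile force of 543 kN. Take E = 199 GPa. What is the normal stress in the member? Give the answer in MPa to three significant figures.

216 MPa

A = 2516 mm².
σ = N/A = 543000/2516 = 215.8 MPa.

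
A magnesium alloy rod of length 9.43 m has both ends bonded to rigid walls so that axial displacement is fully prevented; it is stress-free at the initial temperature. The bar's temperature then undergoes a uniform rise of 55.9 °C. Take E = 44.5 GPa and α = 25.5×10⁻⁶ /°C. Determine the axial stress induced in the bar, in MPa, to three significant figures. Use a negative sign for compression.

-63.4 MPa

Free thermal expansion αLΔT = 25.5e-6 · 9430 · 55.9 = 13.44 mm.
The walls impose strain ε = −(13.44)/9430 = -1.4254e-03; σ = Eε = 44500 · -1.4254e-03 = -63.43 MPa.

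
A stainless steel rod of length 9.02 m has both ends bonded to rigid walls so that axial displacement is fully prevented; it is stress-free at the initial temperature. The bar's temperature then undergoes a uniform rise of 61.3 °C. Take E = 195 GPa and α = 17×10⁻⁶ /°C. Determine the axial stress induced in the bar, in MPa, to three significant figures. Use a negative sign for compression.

-203 MPa

Free thermal expansion αLΔT = 17e-6 · 9020 · 61.3 = 9.4 mm.
The walls impose strain ε = −(9.4)/9020 = -1.0421e-03; σ = Eε = 195000 · -1.0421e-03 = -203.2 MPa.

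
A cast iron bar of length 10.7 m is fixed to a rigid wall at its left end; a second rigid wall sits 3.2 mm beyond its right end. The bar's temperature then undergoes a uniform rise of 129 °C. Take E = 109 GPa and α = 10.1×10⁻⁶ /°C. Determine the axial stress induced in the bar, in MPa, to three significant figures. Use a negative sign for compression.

-109 MPa

Free thermal expansion αLΔT = 10.1e-6 · 10700 · 129 = 13.94 mm.
The walls engage after the gap closes; constrained expansion = 13.94 − 3.2 = 10.74 mm.
The walls impose strain ε = −(10.74)/10700 = -1.0038e-03; σ = Eε = 109000 · -1.0038e-03 = -109.4 MPa.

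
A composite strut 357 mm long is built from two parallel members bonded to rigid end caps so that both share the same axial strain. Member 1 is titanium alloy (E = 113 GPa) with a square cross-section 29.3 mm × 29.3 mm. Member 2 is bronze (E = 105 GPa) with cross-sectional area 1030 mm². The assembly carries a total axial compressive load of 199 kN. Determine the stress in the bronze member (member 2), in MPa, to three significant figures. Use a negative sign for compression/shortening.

A_1 = 858.5 mm².
Equal strain + equilibrium ⇒ each member carries load in proportion to AE: A₁E₁ = 97010000 N, A₂E₂ = 108200000 N, ΣAE = 205200000 N.
σ₂ = P·E₂/ΣAE = -199000·105000/205200000 = -101.8 MPa.

-102 MPa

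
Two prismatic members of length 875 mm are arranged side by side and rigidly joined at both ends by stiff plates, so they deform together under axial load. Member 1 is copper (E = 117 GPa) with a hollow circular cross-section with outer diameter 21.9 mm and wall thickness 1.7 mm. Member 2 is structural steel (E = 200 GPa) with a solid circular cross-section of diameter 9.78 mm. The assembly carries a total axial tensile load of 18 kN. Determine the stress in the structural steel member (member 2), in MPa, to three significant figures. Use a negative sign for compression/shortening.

A_1 = 107.9 mm².
A_2 = 75.12 mm².
Equal strain + equilibrium ⇒ each member carries load in proportion to AE: A₁E₁ = 12620000 N, A₂E₂ = 15020000 N, ΣAE = 27650000 N.
σ₂ = P·E₂/ΣAE = 18000·200000/27650000 = 130.2 MPa.

130 MPa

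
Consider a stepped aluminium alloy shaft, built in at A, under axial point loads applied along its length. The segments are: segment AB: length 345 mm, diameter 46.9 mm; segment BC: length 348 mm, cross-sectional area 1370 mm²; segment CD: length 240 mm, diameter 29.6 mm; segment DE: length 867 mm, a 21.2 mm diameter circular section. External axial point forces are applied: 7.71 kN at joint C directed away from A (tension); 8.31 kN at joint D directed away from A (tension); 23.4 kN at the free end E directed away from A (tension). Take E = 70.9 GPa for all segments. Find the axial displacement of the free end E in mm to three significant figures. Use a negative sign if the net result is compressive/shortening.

Internal axial forces (sectioning from the free end, tension +): N_DE = 23.4 kN, N_CD = 31.71 kN, N_BC = 39.42 kN, N_AB = 39.42 kN.
A_AB = 1728 mm².
A_CD = 688.1 mm².
A_DE = 353 mm².
δ_AB = 39420·345/(1728·70900) = 0.111 mm
δ_BC = 39420·348/(1370·70900) = 0.1412 mm
δ_CD = 31710·240/(688.1·70900) = 0.156 mm
δ_DE = 23400·867/(353·70900) = 0.8106 mm
δ = Σδ_i = 1.219 mm.

1.22 mm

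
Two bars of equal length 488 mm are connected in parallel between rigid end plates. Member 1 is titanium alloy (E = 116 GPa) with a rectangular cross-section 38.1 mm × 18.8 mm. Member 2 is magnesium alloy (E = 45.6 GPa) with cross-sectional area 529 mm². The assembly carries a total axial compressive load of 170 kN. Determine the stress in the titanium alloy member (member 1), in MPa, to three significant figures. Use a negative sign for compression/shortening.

A_1 = 716.3 mm².
Equal strain + equilibrium ⇒ each member carries load in proportion to AE: A₁E₁ = 83090000 N, A₂E₂ = 24120000 N, ΣAE = 107200000 N.
σ₁ = P·E₁/ΣAE = -170000·116000/107200000 = -183.9 MPa.

-184 MPa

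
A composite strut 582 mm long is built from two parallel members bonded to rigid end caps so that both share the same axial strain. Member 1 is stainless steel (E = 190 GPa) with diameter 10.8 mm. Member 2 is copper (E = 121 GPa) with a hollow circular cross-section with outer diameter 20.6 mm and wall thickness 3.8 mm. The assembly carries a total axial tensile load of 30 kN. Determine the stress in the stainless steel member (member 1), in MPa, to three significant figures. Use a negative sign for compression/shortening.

A_1 = 91.61 mm².
A_2 = 200.6 mm².
Equal strain + equilibrium ⇒ each member carries load in proportion to AE: A₁E₁ = 17410000 N, A₂E₂ = 24270000 N, ΣAE = 41670000 N.
σ₁ = P·E₁/ΣAE = 30000·190000/41670000 = 136.8 MPa.

137 MPa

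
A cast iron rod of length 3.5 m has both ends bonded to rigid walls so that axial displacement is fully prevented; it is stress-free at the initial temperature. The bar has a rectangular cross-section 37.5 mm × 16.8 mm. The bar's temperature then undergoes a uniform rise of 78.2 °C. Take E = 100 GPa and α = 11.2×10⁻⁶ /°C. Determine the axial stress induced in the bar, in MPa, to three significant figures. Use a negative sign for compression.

Free thermal expansion αLΔT = 11.2e-6 · 3500 · 78.2 = 3.065 mm.
The walls impose strain ε = −(3.065)/3500 = -8.7584e-04; σ = Eε = 100000 · -8.7584e-04 = -87.58 MPa.

-87.6 MPa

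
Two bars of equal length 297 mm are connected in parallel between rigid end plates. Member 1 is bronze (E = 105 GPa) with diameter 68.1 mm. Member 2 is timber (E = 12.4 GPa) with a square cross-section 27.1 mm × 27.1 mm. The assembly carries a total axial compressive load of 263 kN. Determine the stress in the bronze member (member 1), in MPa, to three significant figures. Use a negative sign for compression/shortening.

-70.5 MPa

A_1 = 3642 mm².
A_2 = 734.4 mm².
Equal strain + equilibrium ⇒ each member carries load in proportion to AE: A₁E₁ = 382400000 N, A₂E₂ = 9107000 N, ΣAE = 391600000 N.
σ₁ = P·E₁/ΣAE = -263000·105000/391600000 = -70.53 MPa.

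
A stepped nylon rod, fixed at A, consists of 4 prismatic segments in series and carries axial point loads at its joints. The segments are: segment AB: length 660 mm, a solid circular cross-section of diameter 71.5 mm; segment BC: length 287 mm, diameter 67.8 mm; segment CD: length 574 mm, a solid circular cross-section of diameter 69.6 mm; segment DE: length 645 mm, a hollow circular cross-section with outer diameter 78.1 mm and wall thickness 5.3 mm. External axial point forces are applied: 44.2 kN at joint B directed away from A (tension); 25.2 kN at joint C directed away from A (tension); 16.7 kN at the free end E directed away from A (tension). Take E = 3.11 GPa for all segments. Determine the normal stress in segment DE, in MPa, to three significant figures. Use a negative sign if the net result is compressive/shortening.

Internal axial forces (sectioning from the free end, tension +): N_DE = 16.7 kN, N_CD = 16.7 kN, N_BC = 41.9 kN, N_AB = 86.1 kN.
A_DE = 1212 mm².
σ_DE = N_DE/A_DE = 16700/1212 = 13.78 MPa.

13.8 MPa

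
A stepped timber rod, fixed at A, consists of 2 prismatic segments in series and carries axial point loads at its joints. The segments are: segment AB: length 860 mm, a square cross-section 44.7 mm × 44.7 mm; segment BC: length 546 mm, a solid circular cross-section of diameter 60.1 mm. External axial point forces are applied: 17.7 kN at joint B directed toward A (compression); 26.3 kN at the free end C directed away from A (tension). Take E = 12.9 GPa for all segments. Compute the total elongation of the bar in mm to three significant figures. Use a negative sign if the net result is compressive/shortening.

Internal axial forces (sectioning from the free end, tension +): N_BC = 26.3 kN, N_AB = 8.6 kN.
A_AB = 1998 mm².
A_BC = 2837 mm².
δ_AB = 8600·860/(1998·12900) = 0.2869 mm
δ_BC = 26300·546/(2837·12900) = 0.3924 mm
δ = Σδ_i = 0.6793 mm.

0.679 mm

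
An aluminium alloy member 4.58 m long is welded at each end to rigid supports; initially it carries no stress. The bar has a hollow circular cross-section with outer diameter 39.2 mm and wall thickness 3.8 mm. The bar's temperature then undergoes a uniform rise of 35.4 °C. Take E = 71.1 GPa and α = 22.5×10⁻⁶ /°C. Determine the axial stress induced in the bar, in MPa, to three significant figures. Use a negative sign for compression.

Free thermal expansion αLΔT = 22.5e-6 · 4580 · 35.4 = 3.648 mm.
The walls impose strain ε = −(3.648)/4580 = -7.9650e-04; σ = Eε = 71100 · -7.9650e-04 = -56.63 MPa.

-56.6 MPa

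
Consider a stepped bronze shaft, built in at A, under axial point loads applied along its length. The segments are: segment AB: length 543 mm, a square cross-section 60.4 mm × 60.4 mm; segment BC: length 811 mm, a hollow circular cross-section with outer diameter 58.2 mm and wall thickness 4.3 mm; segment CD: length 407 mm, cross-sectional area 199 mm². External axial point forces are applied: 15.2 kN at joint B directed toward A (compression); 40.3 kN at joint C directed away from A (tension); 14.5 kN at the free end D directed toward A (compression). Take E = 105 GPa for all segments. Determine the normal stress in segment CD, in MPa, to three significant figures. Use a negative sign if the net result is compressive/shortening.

-72.9 MPa

Internal axial forces (sectioning from the free end, tension +): N_CD = -14.5 kN, N_BC = 25.8 kN, N_AB = 10.6 kN.
σ_CD = N_CD/A_CD = -14500/199 = -72.86 MPa.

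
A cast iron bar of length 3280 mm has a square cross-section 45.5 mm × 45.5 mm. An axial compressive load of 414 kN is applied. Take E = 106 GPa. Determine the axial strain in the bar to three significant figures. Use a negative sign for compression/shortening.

-0.00189

A = 2070 mm².
σ = N/A = -200 MPa; ε = σ/E = -200/106000 = -1.887e-03.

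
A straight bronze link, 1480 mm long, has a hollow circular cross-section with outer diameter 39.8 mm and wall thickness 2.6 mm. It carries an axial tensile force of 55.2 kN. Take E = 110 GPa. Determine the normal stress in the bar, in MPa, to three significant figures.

A = 303.9 mm².
σ = N/A = 55200/303.9 = 181.7 MPa.

182 MPa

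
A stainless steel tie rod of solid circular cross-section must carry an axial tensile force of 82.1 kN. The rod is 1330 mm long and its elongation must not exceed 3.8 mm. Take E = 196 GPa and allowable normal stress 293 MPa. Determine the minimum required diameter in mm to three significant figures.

18.9 mm

Required area A ≥ P/σ_allow = 82100/293 = 280.2 mm².
For a solid circular section, d ≥ √(4A/π) = 18.89 mm.
Elongation limit: A ≥ PL/(Eδ_allow) = 82100·1330/(196000·3.8) = 146.6 mm² ⇒ d ≥ 13.66 mm.
The stress limit governs.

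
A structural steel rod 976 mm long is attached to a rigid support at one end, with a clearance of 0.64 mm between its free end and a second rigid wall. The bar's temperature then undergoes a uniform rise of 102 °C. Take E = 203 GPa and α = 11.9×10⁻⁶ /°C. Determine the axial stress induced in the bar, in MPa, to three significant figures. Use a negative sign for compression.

Free thermal expansion αLΔT = 11.9e-6 · 976 · 102 = 1.185 mm.
The walls engage after the gap closes; constrained expansion = 1.185 − 0.64 = 0.5447 mm.
The walls impose strain ε = −(0.5447)/976 = -5.5806e-04; σ = Eε = 203000 · -5.5806e-04 = -113.3 MPa.

-113 MPa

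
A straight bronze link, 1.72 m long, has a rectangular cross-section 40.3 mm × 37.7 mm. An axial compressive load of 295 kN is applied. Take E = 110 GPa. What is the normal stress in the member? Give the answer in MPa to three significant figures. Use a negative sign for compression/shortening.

-194 MPa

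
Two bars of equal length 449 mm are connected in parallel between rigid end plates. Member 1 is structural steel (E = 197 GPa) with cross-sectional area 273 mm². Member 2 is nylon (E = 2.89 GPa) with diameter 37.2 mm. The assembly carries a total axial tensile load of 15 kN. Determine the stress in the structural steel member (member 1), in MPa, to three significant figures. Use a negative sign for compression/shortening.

51.9 MPa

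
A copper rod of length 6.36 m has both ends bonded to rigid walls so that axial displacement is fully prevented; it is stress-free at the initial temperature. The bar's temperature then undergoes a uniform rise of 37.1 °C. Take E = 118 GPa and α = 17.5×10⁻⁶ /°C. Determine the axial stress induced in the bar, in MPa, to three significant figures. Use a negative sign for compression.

Free thermal expansion αLΔT = 17.5e-6 · 6360 · 37.1 = 4.129 mm.
The walls impose strain ε = −(4.129)/6360 = -6.4925e-04; σ = Eε = 118000 · -6.4925e-04 = -76.61 MPa.

-76.6 MPa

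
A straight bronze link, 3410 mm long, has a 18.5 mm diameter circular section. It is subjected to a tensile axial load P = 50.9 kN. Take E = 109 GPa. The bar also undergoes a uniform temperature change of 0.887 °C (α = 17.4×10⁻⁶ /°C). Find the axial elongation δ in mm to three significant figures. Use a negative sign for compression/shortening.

5.98 mm

A = 268.8 mm².
δ_mech = NL/(AE) = 50900·3410/(268.8·109000) = 5.924 mm.
δ_thermal = αLΔT = 17.4e-6·3410·0.887 = 0.05263 mm.
δ = δ_mech + δ_thermal = 5.977 mm.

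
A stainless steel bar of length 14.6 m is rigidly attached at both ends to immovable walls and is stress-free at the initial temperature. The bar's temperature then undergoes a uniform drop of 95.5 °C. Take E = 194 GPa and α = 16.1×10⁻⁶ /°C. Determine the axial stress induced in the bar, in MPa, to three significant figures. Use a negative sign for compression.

Free thermal expansion αLΔT = 16.1e-6 · 14600 · -95.5 = -22.45 mm.
The walls impose strain ε = −(-22.45)/14600 = 1.5376e-03; σ = Eε = 194000 · 1.5376e-03 = 298.3 MPa.

298 MPa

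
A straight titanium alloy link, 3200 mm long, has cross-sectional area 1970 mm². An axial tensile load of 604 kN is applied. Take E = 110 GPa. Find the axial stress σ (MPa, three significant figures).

307 MPa

σ = N/A = 604000/1970 = 306.6 MPa.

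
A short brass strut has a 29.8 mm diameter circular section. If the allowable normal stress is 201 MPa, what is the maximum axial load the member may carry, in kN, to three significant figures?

A = 697.5 mm².
P_max = σ_allow · A = 201 · 697.5 = 140200 N = 140.2 kN.

140 kN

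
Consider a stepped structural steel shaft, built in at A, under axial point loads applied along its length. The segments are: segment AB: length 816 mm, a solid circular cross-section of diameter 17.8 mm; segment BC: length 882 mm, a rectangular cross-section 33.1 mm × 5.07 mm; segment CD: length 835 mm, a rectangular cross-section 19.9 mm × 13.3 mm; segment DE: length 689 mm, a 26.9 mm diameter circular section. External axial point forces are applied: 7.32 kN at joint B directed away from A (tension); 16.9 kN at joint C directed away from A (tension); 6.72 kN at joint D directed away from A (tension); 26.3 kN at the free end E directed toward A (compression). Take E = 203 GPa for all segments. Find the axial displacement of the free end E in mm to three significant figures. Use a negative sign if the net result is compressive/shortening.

Internal axial forces (sectioning from the free end, tension +): N_DE = -26.3 kN, N_CD = -19.58 kN, N_BC = -2.68 kN, N_AB = 4.64 kN.
A_AB = 248.8 mm².
A_BC = 167.8 mm².
A_CD = 264.7 mm².
A_DE = 568.3 mm².
δ_AB = 4640·816/(248.8·203000) = 0.07495 mm
δ_BC = -2680·882/(167.8·203000) = -0.06939 mm
δ_CD = -19580·835/(264.7·203000) = -0.3043 mm
δ_DE = -26300·689/(568.3·203000) = -0.1571 mm
δ = Σδ_i = -0.4558 mm.

-0.456 mm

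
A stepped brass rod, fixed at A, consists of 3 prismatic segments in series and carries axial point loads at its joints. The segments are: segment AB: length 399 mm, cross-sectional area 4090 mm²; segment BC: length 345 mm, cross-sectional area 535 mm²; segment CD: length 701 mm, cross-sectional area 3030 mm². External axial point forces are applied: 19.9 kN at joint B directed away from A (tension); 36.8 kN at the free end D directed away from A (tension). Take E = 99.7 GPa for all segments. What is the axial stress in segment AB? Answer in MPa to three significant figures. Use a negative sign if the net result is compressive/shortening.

13.9 MPa

Internal axial forces (sectioning from the free end, tension +): N_CD = 36.8 kN, N_BC = 36.8 kN, N_AB = 56.7 kN.
σ_AB = N_AB/A_AB = 56700/4090 = 13.86 MPa.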